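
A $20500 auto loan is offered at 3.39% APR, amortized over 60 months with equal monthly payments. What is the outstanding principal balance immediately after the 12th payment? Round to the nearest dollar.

With monthly rate i = 3.39%/12 = 0.0028250, the balance after k of n payments is P · [(1+i)^n − (1+i)^k] / [(1+i)^n − 1].
(1+0.0028250)^60 = 1.18442927 and (1+0.0028250)^12 = 1.03443171, so the balance is 20,500 × (1.18442927 − 1.03443171) / (1.18442927 − 1) = $16,672.79.

$16,673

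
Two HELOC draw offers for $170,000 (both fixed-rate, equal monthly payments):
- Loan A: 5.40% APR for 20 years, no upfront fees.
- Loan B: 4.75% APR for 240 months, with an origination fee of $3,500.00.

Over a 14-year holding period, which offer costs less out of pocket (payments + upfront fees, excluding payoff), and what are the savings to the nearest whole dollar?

Loan B by $6,790

Loan A: at 5.40% the monthly rate is 0.0045000, so the payment is 170,000 × 0.0045000 / (1 − 1.0045000^−240) = $1,159.83.
Loan B: at 4.75% the monthly rate is 0.0039583, so the payment is 170,000 × 0.0039583 / (1 − 1.0039583^−240) = $1,098.58.
Over 168 months: Loan A costs 168 × $1,159.83 = $194,851.44; Loan B costs 168 × $1,098.58 + $3,500.00 = $188,061.44.
Loan B is cheaper by $194,851.44 − $188,061.44 = $6,790.00.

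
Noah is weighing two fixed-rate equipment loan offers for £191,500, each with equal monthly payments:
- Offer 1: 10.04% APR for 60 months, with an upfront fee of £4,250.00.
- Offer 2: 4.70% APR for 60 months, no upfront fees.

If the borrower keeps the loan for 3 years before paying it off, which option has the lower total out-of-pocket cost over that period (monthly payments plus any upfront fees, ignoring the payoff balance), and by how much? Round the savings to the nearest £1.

Offer 1: monthly rate = 10.04%/12 = 0.0083667; payment = 191,500 × 0.0083667 / (1 − (1+0.0083667)^−60) = £4,072.58.
Offer 2: at 4.70% the monthly rate is 0.0039167, so the payment is 191,500 × 0.0039167 / (1 − 1.0039167^−60) = £3,587.58.
Over 36 months: Offer 1 costs 36 × £4,072.58 + £4,250.00 = £150,862.88; Offer 2 costs 36 × £3,587.58 = £129,152.88.
Offer 2 is cheaper by £150,862.88 − £129,152.88 = £21,710.00.

Offer 2 by £21,710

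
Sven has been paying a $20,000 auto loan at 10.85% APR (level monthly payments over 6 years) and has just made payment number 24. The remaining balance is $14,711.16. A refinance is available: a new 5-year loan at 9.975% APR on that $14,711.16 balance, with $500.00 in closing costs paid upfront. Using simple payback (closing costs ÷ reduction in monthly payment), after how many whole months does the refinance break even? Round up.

Current payment = 20,000 × 10.85%/12 / (1 − (1+0.0090417)^−72) = $379.15.
Refinanced payment = 14,711.16 × 0.0083125 / (1 − (1+0.0083125)^−60) = $312.39.
Monthly savings = $379.15 − $312.39 = $66.76.
Break-even = $500.00 / $66.76 = 7.49 → 8 months.

8 months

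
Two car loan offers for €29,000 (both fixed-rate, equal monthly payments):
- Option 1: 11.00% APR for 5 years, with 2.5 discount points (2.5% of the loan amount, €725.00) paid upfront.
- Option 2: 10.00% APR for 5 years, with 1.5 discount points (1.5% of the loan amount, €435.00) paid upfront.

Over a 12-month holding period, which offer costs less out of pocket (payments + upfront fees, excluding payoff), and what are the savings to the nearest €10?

Option 2 by €460

Option 1: at 11.00% the monthly rate is 0.0091667, so the payment is 29,000 × 0.0091667 / (1 − 1.0091667^−60) = €630.53.
Option 2: at 10.00% the monthly rate is 0.0083333, so the payment is 29,000 × 0.0083333 / (1 − 1.0083333^−60) = €616.16.
Over 12 months: Option 1 costs 12 × €630.53 + €725.00 = €8,291.36; Option 2 costs 12 × €616.16 + €435.00 = €7,828.92.
Option 2 is cheaper by €8,291.36 − €7,828.92 = €462.44.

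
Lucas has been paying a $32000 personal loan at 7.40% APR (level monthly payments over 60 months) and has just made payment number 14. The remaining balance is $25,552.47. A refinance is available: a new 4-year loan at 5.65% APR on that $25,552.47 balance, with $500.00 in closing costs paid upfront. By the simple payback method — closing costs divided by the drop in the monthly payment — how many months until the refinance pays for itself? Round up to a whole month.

Current payment = 32,000 × 7.4%/12 / (1 − (1+0.0061667)^−60) = $639.69.
Refinanced payment = 25,552.47 × 0.0047083 / (1 − (1+0.0047083)^−48) = $596.01.
Monthly savings = $639.69 − $596.01 = $43.68.
Break-even = $500.00 / $43.68 = 11.45 → 12 months.

12 months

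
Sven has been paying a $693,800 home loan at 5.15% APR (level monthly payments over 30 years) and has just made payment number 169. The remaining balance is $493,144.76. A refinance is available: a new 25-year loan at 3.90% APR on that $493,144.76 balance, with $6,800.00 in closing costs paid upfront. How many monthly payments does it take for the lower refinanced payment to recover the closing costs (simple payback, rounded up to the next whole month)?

Current payment = 693,800 × 5.15%/12 / (1 − (1+0.0042917)^−360) = $3,788.33.
Refinanced payment = 493,144.76 × 0.0032500 / (1 − (1+0.0032500)^−300) = $2,575.85.
Monthly savings = $3,788.33 − $2,575.85 = $1,212.48.
Break-even = $6,800.00 / $1,212.48 = 5.61 → 6 months.

6 months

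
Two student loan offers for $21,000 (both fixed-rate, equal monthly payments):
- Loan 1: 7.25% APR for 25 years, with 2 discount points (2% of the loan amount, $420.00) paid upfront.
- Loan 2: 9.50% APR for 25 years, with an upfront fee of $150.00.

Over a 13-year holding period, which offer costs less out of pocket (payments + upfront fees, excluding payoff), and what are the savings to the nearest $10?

Loan 1 by $4,670

Loan 1: monthly rate = 7.25%/12 = 0.0060417; payment = 21,000 × 0.0060417 / (1 − (1+0.0060417)^−300) = $151.79.
Loan 2: monthly rate = 9.5%/12 = 0.0079167; payment = 21,000 × 0.0079167 / (1 − (1+0.0079167)^−300) = $183.48.
Over 156 months: Loan 1 costs 156 × $151.79 + $420.00 = $24,099.24; Loan 2 costs 156 × $183.48 + $150.00 = $28,772.88.
Loan 1 is cheaper by $28,772.88 − $24,099.24 = $4,673.64.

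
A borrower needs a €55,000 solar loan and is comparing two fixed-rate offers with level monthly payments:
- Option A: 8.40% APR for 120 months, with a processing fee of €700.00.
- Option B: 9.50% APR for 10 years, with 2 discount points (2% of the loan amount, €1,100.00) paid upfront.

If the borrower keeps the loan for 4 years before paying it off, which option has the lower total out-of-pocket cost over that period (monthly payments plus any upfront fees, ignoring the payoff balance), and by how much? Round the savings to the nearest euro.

Option A by €1,970

Option A: monthly rate = 8.4%/12 = 0.0070000; payment = 55,000 × 0.0070000 / (1 − (1+0.0070000)^−120) = €678.98.
Option B: at 9.50% the monthly rate is 0.0079167, so the payment is 55,000 × 0.0079167 / (1 − 1.0079167^−120) = €711.69.
Over 48 months: Option A costs 48 × €678.98 + €700.00 = €33,291.04; Option B costs 48 × €711.69 + €1,100.00 = €35,261.12.
Option A is cheaper by €35,261.12 − €33,291.04 = €1,970.08.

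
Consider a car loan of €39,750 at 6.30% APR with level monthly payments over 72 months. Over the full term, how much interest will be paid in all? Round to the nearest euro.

€8,088

At 6.30% the monthly rate is 0.0052500, so the payment is 39,750 × 0.0052500 / (1 − 1.0052500^−72) = €664.42.
Total paid = 72 × €664.42 = €47,838.24; interest = €47,838.24 − €39,750 = €8,088.24.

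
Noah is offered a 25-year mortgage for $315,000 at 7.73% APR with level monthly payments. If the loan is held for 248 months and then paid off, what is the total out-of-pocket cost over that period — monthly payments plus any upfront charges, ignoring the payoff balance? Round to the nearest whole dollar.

$589,037

Monthly rate = 7.73%/12 = 0.0064417; payment = 315,000 × 0.0064417 / (1 − (1+0.0064417)^−300) = $2,375.15.
Total outlay = 248 × $2,375.15 = $589,037.20.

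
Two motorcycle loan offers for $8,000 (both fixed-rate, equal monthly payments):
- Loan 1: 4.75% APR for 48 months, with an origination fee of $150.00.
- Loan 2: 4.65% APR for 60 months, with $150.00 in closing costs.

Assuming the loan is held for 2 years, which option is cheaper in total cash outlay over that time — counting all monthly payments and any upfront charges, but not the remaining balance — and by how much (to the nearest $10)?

Loan 1: at 4.75% the monthly rate is 0.0039583, so the payment is 8,000 × 0.0039583 / (1 − 1.0039583^−48) = $183.33.
Loan 2: at 4.65% the monthly rate is 0.0038750, so the payment is 8,000 × 0.0038750 / (1 − 1.0038750^−60) = $149.69.
Over 24 months: Loan 1 costs 24 × $183.33 + $150.00 = $4,549.92; Loan 2 costs 24 × $149.69 + $150.00 = $3,742.56.
Loan 2 is cheaper by $4,549.92 − $3,742.56 = $807.36.

Loan 2 by $810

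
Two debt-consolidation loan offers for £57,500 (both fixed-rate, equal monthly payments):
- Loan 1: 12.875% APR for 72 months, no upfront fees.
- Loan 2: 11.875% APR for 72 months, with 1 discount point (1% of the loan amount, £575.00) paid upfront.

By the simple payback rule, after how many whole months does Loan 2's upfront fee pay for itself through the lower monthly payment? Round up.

Loan 1: monthly rate = 12.875%/12 = 0.0107292; payment = 57,500 × 0.0107292 / (1 − (1+0.0107292)^−72) = £1,150.47.
Loan 2: at 11.875% the monthly rate is 0.0098958, so the payment is 57,500 × 0.0098958 / (1 − 1.0098958^−72) = £1,120.40.
Monthly savings = £1,150.47 − £1,120.40 = £30.07.
Break-even = £575.00 / £30.07 = 19.12 → 20 months.

20 months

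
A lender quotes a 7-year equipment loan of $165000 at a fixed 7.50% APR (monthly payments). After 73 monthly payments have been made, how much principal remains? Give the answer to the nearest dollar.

With monthly rate i = 7.5%/12 = 0.0062500, the balance after k of n payments is P · [(1+i)^n − (1+i)^k] / [(1+i)^n − 1].
(1+0.0062500)^84 = 1.68769920 and (1+0.0062500)^73 = 1.57590566, so the balance is 165,000 × (1.68769920 − 1.57590566) / (1.68769920 − 1) = $26,822.68.

$26,823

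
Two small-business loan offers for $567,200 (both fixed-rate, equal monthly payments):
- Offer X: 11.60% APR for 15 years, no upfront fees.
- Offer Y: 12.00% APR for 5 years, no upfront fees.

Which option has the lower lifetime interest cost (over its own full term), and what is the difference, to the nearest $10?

Offer X: monthly rate = 11.6%/12 = 0.0096667; payment = 567,200 × 0.0096667 / (1 − (1+0.0096667)^−180) = $6,662.08.
Total interest on Offer X = 180 × $6,662.08 − $567,200 = $631,974.40.
Offer Y: at 12.00% the monthly rate is 0.0100000, so the payment is 567,200 × 0.0100000 / (1 − 1.0100000^−60) = $12,617.05.
Total interest on Offer Y = 60 × $12,617.05 − $567,200 = $189,823.00.
Offer Y is lower by $442,151.40.

Offer Y by $442,150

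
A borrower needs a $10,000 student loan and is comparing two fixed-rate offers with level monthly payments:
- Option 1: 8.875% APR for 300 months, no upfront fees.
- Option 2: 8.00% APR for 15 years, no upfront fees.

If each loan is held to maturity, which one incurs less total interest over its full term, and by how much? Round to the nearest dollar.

Option 2 by $7,718

Option 1: at 8.875% the monthly rate is 0.0073958, so the payment is 10,000 × 0.0073958 / (1 − 1.0073958^−300) = $83.07.
Total interest on Option 1 = 300 × $83.07 − $10,000 = $14,921.00.
Option 2: monthly rate = 8%/12 = 0.0066667; payment = 10,000 × 0.0066667 / (1 − (1+0.0066667)^−180) = $95.57.
Total interest on Option 2 = 180 × $95.57 − $10,000 = $7,202.60.
Option 2 is lower by $7,718.40.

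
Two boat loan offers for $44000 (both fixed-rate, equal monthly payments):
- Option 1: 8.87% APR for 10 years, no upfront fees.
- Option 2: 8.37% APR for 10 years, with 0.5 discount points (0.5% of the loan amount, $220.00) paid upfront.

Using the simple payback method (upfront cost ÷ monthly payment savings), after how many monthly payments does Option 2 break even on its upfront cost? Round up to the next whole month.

19 months

Option 1: monthly rate = 8.87%/12 = 0.0073917; payment = 44,000 × 0.0073917 / (1 − (1+0.0073917)^−120) = $554.28.
Option 2: monthly rate = 8.37%/12 = 0.0069750; payment = 44,000 × 0.0069750 / (1 − (1+0.0069750)^−120) = $542.48.
Monthly savings = $554.28 − $542.48 = $11.80.
Break-even = $220.00 / $11.80 = 18.64 → 19 months.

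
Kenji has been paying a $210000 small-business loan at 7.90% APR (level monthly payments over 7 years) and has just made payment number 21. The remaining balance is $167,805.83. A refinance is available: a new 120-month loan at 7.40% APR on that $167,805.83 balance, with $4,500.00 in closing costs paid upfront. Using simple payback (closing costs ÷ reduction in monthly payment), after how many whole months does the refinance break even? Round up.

Current payment = 210,000 × 7.9%/12 / (1 − (1+0.0065833)^−84) = $3,262.65.
Refinanced payment = 167,805.83 × 0.0061667 / (1 − (1+0.0061667)^−120) = $1,983.14.
Monthly savings = $3,262.65 − $1,983.14 = $1,279.51.
Break-even = $4,500.00 / $1,279.51 = 3.52 → 4 months.

4 months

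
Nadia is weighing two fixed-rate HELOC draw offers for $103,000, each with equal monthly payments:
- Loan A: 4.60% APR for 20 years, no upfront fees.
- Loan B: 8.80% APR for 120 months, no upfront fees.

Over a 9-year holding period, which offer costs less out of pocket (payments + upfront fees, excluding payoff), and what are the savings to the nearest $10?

Loan A by $68,740

Loan A: at 4.60% the monthly rate is 0.0038333, so the payment is 103,000 × 0.0038333 / (1 − 1.0038333^−240) = $657.20.
Loan B: at 8.80% the monthly rate is 0.0073333, so the payment is 103,000 × 0.0073333 / (1 − 1.0073333^−120) = $1,293.64.
Over 108 months: Loan A costs 108 × $657.20 = $70,977.60; Loan B costs 108 × $1,293.64 = $139,713.12.
Loan A is cheaper by $139,713.12 − $70,977.60 = $68,735.52.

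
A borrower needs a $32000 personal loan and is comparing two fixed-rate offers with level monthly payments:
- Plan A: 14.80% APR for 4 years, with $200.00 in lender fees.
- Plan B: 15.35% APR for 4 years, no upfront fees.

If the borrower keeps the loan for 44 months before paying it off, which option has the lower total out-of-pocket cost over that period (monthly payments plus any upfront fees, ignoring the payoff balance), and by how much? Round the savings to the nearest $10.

Plan A by $190

Plan A: at 14.80% the monthly rate is 0.0123333, so the payment is 32,000 × 0.0123333 / (1 − 1.0123333^−48) = $887.34.
Plan B: at 15.35% the monthly rate is 0.0127917, so the payment is 32,000 × 0.0127917 / (1 − 1.0127917^−48) = $896.27.
Over 44 months: Plan A costs 44 × $887.34 + $200.00 = $39,242.96; Plan B costs 44 × $896.27 = $39,435.88.
Plan A is cheaper by $39,435.88 − $39,242.96 = $192.92.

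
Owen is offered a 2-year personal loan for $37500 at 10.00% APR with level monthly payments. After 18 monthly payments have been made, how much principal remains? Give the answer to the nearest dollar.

$10,086

With monthly rate i = 10%/12 = 0.0083333, the balance after k of n payments is P · [(1+i)^n − (1+i)^k] / [(1+i)^n − 1].
(1+0.0083333)^24 = 1.22039096 and (1+0.0083333)^18 = 1.16111233, so the balance is 37,500 × (1.22039096 − 1.16111233) / (1.22039096 − 1) = $10,086.39.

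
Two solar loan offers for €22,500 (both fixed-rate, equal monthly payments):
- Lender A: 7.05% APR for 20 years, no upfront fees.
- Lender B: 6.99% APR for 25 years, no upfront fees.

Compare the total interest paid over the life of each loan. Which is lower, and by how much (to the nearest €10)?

Lender A: at 7.05% the monthly rate is 0.0058750, so the payment is 22,500 × 0.0058750 / (1 − 1.0058750^−240) = €175.12.
Total interest on Lender A = 240 × €175.12 − €22,500 = €19,528.80.
Lender B: at 6.99% the monthly rate is 0.0058250, so the payment is 22,500 × 0.0058250 / (1 − 1.0058250^−300) = €158.88.
Total interest on Lender B = 300 × €158.88 − €22,500 = €25,164.00.
Lender A is lower by €5,635.20.

Lender A by €5,640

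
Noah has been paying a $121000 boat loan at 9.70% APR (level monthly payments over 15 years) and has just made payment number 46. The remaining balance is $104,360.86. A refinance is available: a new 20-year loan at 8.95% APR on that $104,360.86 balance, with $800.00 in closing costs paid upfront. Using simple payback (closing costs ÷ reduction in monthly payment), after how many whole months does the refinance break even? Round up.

3 months

Current payment = 121,000 × 9.7%/12 / (1 − (1+0.0080833)^−180) = $1,278.16.
Refinanced payment = 104,360.86 × 0.0074583 / (1 − (1+0.0074583)^−240) = $935.61.
Monthly savings = $1,278.16 − $935.61 = $342.55.
Break-even = $800.00 / $342.55 = 2.34 → 3 months.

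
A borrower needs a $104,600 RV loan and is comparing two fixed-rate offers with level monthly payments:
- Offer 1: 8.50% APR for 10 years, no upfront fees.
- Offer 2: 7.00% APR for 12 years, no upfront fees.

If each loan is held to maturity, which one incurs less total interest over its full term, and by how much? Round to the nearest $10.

Offer 2 by $730

Offer 1: monthly rate = 8.5%/12 = 0.0070833; payment = 104,600 × 0.0070833 / (1 − (1+0.0070833)^−120) = $1,296.89.
Total interest on Offer 1 = 120 × $1,296.89 − $104,600 = $51,026.80.
Offer 2: monthly rate = 7%/12 = 0.0058333; payment = 104,600 × 0.0058333 / (1 − (1+0.0058333)^−144) = $1,075.69.
Total interest on Offer 2 = 144 × $1,075.69 − $104,600 = $50,299.36.
Offer 2 is lower by $727.44.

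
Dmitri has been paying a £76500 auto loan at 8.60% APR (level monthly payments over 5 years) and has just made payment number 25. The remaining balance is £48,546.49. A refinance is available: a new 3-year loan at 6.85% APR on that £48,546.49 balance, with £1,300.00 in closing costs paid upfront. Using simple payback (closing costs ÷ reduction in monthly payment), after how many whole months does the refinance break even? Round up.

17 months

Current payment = 76,500 × 8.6%/12 / (1 − (1+0.0071667)^−60) = £1,573.20.
Refinanced payment = 48,546.49 × 0.0057083 / (1 − (1+0.0057083)^−36) = £1,495.65.
Monthly savings = £1,573.20 − £1,495.65 = £77.55.
Break-even = £1,300.00 / £77.55 = 16.76 → 17 months.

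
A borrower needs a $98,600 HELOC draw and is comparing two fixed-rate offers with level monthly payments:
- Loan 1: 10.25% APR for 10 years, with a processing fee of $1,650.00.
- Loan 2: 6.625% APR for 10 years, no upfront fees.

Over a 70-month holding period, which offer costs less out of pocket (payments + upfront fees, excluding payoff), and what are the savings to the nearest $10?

Loan 2 by $15,010

Loan 1: monthly rate = 10.25%/12 = 0.0085417; payment = 98,600 × 0.0085417 / (1 − (1+0.0085417)^−120) = $1,316.69.
Loan 2: at 6.625% the monthly rate is 0.0055208, so the payment is 98,600 × 0.0055208 / (1 − 1.0055208^−120) = $1,125.86.
Over 70 months: Loan 1 costs 70 × $1,316.69 + $1,650.00 = $93,818.30; Loan 2 costs 70 × $1,125.86 = $78,810.20.
Loan 2 is cheaper by $93,818.30 − $78,810.20 = $15,008.10.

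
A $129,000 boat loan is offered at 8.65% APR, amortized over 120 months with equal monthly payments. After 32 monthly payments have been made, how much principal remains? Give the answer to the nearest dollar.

With monthly rate i = 8.65%/12 = 0.0072083, the balance after k of n payments is P · [(1+i)^n − (1+i)^k] / [(1+i)^n − 1].
(1+0.0072083)^120 = 2.36764857 and (1+0.0072083)^32 = 1.25839774, so the balance is 129,000 × (2.36764857 − 1.25839774) / (2.36764857 − 1) = $104,627.28.

$104,627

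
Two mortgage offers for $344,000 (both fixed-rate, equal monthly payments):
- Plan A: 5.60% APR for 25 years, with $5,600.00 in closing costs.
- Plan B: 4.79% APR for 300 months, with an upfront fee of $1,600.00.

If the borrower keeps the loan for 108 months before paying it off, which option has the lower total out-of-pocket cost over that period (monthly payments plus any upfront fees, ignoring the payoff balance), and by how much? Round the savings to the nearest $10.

Plan B by $21,700

Plan A: monthly rate = 5.6%/12 = 0.0046667; payment = 344,000 × 0.0046667 / (1 − (1+0.0046667)^−300) = $2,133.05.
Plan B: at 4.79% the monthly rate is 0.0039917, so the payment is 344,000 × 0.0039917 / (1 − 1.0039917^−300) = $1,969.13.
Over 108 months: Plan A costs 108 × $2,133.05 + $5,600.00 = $235,969.40; Plan B costs 108 × $1,969.13 + $1,600.00 = $214,266.04.
Plan B is cheaper by $235,969.40 − $214,266.04 = $21,703.36.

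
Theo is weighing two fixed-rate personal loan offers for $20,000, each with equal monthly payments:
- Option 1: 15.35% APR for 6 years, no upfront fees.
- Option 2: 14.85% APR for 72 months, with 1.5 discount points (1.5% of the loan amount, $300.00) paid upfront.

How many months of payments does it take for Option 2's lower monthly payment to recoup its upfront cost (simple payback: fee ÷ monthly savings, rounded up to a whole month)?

56 months

Option 1: monthly rate = 15.35%/12 = 0.0127917; payment = 20,000 × 0.0127917 / (1 − (1+0.0127917)^−72) = $426.71.
Option 2: monthly rate = 14.85%/12 = 0.0123750; payment = 20,000 × 0.0123750 / (1 − (1+0.0123750)^−72) = $421.27.
Monthly savings = $426.71 − $421.27 = $5.44.
Break-even = $300.00 / $5.44 = 55.15 → 56 months.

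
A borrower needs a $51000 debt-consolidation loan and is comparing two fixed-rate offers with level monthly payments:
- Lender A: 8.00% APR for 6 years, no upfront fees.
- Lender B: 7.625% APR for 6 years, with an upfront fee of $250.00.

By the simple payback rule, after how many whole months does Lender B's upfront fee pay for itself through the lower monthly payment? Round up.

27 months

Lender A: monthly rate = 8%/12 = 0.0066667; payment = 51,000 × 0.0066667 / (1 − (1+0.0066667)^−72) = $894.20.
Lender B: monthly rate = 7.625%/12 = 0.0063542; payment = 51,000 × 0.0063542 / (1 − (1+0.0063542)^−72) = $884.89.
Monthly savings = $894.20 − $884.89 = $9.31.
Break-even = $250.00 / $9.31 = 26.85 → 27 months.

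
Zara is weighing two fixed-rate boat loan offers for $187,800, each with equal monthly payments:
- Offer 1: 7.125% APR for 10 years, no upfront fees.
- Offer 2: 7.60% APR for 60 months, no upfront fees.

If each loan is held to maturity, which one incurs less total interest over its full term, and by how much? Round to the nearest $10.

Offer 2 by $36,790

Offer 1: monthly rate = 7.125%/12 = 0.0059375; payment = 187,800 × 0.0059375 / (1 − (1+0.0059375)^−120) = $2,192.64.
Total interest on Offer 1 = 120 × $2,192.64 − $187,800 = $75,316.80.
Offer 2: at 7.60% the monthly rate is 0.0063333, so the payment is 187,800 × 0.0063333 / (1 − 1.0063333^−60) = $3,772.06.
Total interest on Offer 2 = 60 × $3,772.06 − $187,800 = $38,523.60.
Offer 2 is lower by $36,793.20.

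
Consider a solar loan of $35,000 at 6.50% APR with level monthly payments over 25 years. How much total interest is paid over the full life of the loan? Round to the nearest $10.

At 6.50% the monthly rate is 0.0054167, so the payment is 35,000 × 0.0054167 / (1 − 1.0054167^−300) = $236.32.
Total paid = 300 × $236.32 = $70,896.00; interest = $70,896.00 − $35,000 = $35,896.00.

$35,900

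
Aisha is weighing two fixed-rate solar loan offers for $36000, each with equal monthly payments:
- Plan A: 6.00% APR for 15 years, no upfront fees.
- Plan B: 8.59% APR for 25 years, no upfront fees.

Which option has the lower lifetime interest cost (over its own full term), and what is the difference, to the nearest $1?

Plan A: monthly rate = 6%/12 = 0.0050000; payment = 36,000 × 0.0050000 / (1 − (1+0.0050000)^−180) = $303.79.
Total interest on Plan A = 180 × $303.79 − $36,000 = $18,682.20.
Plan B: monthly rate = 8.59%/12 = 0.0071583; payment = 36,000 × 0.0071583 / (1 − (1+0.0071583)^−300) = $292.07.
Total interest on Plan B = 300 × $292.07 − $36,000 = $51,621.00.
Plan A is lower by $32,938.80.

Plan A by $32,939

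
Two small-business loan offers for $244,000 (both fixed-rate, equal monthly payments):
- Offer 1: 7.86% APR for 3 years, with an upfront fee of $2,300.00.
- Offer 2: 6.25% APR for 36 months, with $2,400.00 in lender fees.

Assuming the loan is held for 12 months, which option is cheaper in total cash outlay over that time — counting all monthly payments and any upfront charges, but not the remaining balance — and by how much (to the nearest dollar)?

Offer 1: at 7.86% the monthly rate is 0.0065500, so the payment is 244,000 × 0.0065500 / (1 − 1.0065500^−36) = $7,630.32.
Offer 2: at 6.25% the monthly rate is 0.0052083, so the payment is 244,000 × 0.0052083 / (1 − 1.0052083^−36) = $7,450.62.
Over 12 months: Offer 1 costs 12 × $7,630.32 + $2,300.00 = $93,863.84; Offer 2 costs 12 × $7,450.62 + $2,400.00 = $91,807.44.
Offer 2 is cheaper by $93,863.84 − $91,807.44 = $2,056.40.

Offer 2 by $2,056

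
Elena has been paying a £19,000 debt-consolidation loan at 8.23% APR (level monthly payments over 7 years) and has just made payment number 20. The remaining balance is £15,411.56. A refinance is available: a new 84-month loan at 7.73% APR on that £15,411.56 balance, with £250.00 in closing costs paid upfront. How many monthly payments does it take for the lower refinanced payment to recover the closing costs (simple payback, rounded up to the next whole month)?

5 months

Current payment = 19,000 × 8.23%/12 / (1 − (1+0.0068583)^−84) = £298.32.
Refinanced payment = 15,411.56 × 0.0064417 / (1 − (1+0.0064417)^−84) = £238.14.
Monthly savings = £298.32 − £238.14 = £60.18.
Break-even = £250.00 / £60.18 = 4.15 → 5 months.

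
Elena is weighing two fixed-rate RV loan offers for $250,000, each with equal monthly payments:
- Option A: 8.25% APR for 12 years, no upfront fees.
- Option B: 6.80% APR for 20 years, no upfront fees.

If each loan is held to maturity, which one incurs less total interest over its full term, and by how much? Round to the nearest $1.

Option A: monthly rate = 8.25%/12 = 0.0068750; payment = 250,000 × 0.0068750 / (1 − (1+0.0068750)^−144) = $2,740.52.
Total interest on Option A = 144 × $2,740.52 − $250,000 = $144,634.88.
Option B: at 6.80% the monthly rate is 0.0056667, so the payment is 250,000 × 0.0056667 / (1 − 1.0056667^−240) = $1,908.35.
Total interest on Option B = 240 × $1,908.35 − $250,000 = $208,004.00.
Option A is lower by $63,369.12.

Option A by $63,369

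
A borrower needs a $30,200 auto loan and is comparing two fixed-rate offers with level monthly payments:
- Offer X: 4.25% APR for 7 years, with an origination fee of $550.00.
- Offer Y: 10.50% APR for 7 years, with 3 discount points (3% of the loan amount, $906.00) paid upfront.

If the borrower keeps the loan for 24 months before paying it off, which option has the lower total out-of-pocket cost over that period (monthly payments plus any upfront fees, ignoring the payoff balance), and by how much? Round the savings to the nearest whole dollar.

Offer X by $2,586

Offer X: monthly rate = 4.25%/12 = 0.0035417; payment = 30,200 × 0.0035417 / (1 − (1+0.0035417)^−84) = $416.28.
Offer Y: monthly rate = 10.5%/12 = 0.0087500; payment = 30,200 × 0.0087500 / (1 − (1+0.0087500)^−84) = $509.19.
Over 24 months: Offer X costs 24 × $416.28 + $550.00 = $10,540.72; Offer Y costs 24 × $509.19 + $906.00 = $13,126.56.
Offer X is cheaper by $13,126.56 − $10,540.72 = $2,585.84.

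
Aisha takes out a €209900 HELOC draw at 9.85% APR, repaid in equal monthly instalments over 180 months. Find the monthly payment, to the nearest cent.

€2,236.37

At 9.85% the monthly rate is 0.0082083, so the payment is 209,900 × 0.0082083 / (1 − 1.0082083^−180) = €2,236.37.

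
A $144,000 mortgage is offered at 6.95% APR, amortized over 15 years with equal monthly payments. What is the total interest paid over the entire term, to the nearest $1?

At 6.95% the monthly rate is 0.0057917, so the payment is 144,000 × 0.0057917 / (1 − 1.0057917^−180) = $1,290.29.
Total paid = 180 × $1,290.29 = $232,252.20; interest = $232,252.20 − $144,000 = $88,252.20.

$88,252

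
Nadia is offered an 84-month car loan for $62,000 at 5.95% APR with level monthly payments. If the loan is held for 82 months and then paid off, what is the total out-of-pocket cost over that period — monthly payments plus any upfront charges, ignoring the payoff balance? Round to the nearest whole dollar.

Monthly rate = 5.95%/12 = 0.0049583; payment = 62,000 × 0.0049583 / (1 − (1+0.0049583)^−84) = $904.24.
Total outlay = 82 × $904.24 = $74,147.68.

$74,148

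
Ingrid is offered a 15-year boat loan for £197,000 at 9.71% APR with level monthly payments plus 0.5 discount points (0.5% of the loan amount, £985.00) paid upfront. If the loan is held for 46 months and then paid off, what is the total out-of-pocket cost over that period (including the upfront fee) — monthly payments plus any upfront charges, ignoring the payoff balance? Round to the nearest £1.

£96,764

At 9.71% the monthly rate is 0.0080917, so the payment is 197,000 × 0.0080917 / (1 − 1.0080917^−180) = £2,082.16.
Total outlay = 46 × £2,082.16 + £985.00 = £96,764.36.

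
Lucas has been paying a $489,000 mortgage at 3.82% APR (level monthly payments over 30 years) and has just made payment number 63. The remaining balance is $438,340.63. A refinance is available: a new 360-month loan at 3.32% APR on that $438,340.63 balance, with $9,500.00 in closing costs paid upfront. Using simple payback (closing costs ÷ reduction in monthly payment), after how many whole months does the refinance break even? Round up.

Current payment = 489,000 × 3.82%/12 / (1 − (1+0.0031833)^−360) = $2,284.10.
Refinanced payment = 438,340.63 × 0.0027667 / (1 − (1+0.0027667)^−360) = $1,924.57.
Monthly savings = $2,284.10 − $1,924.57 = $359.53.
Break-even = $9,500.00 / $359.53 = 26.42 → 27 months.

27 months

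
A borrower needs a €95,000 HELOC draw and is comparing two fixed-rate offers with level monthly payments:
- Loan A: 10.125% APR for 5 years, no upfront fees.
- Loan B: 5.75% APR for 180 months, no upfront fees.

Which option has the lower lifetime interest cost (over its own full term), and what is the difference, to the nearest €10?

Loan A by €20,540

Loan A: monthly rate = 10.125%/12 = 0.0084375; payment = 95,000 × 0.0084375 / (1 − (1+0.0084375)^−60) = €2,024.32.
Total interest on Loan A = 60 × €2,024.32 − €95,000 = €26,459.20.
Loan B: at 5.75% the monthly rate is 0.0047917, so the payment is 95,000 × 0.0047917 / (1 − 1.0047917^−180) = €788.89.
Total interest on Loan B = 180 × €788.89 − €95,000 = €47,000.20.
Loan A is lower by €20,541.00.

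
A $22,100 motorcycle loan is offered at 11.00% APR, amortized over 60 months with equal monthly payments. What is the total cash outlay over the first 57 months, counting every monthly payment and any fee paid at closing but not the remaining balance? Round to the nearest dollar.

At 11.00% the monthly rate is 0.0091667, so the payment is 22,100 × 0.0091667 / (1 − 1.0091667^−60) = $480.51.
Total outlay = 57 × $480.51 = $27,389.07.

$27,389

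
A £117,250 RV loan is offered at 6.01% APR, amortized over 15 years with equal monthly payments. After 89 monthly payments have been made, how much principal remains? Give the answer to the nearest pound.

With monthly rate i = 6.01%/12 = 0.0050083, the balance after k of n payments is P · [(1+i)^n − (1+i)^k] / [(1+i)^n − 1].
(1+0.0050083)^180 = 2.45775911 and (1+0.0050083)^89 = 1.55991162, so the balance is 117,250 × (2.45775911 − 1.55991162) / (2.45775911 − 1) = £72,215.37.

£72,215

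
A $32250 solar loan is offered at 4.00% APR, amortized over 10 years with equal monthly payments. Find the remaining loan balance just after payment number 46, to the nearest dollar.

$21,381

With monthly rate i = 4%/12 = 0.0033333, the balance after k of n payments is P · [(1+i)^n − (1+i)^k] / [(1+i)^n − 1].
(1+0.0033333)^120 = 1.49083268 and (1+0.0033333)^46 = 1.16541628, so the balance is 32,250 × (1.49083268 − 1.16541628) / (1.49083268 − 1) = $21,381.38.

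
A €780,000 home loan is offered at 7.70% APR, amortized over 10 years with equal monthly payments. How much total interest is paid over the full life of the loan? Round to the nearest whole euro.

€340,843

Monthly rate = 7.7%/12 = 0.0064167; payment = 780,000 × 0.0064167 / (1 − (1+0.0064167)^−120) = €9,340.36.
Total paid = 120 × €9,340.36 = €1,120,843.20; interest = €1,120,843.20 − €780,000 = €340,843.20.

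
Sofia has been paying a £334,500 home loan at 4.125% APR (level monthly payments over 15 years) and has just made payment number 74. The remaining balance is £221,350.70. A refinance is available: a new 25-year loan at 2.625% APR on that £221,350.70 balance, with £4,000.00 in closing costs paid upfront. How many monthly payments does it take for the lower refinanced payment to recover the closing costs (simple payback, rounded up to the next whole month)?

3 months

Current payment = 334,500 × 4.125%/12 / (1 − (1+0.0034375)^−180) = £2,495.26.
Refinanced payment = 221,350.70 × 0.0021875 / (1 − (1+0.0021875)^−300) = £1,007.01.
Monthly savings = £2,495.26 − £1,007.01 = £1,488.25.
Break-even = £4,000.00 / £1,488.25 = 2.69 → 3 months.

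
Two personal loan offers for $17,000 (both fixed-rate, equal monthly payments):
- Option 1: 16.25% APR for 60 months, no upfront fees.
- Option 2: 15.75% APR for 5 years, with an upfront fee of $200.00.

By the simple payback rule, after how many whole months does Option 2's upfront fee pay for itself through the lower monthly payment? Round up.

45 months

Option 1: monthly rate = 16.25%/12 = 0.0135417; payment = 17,000 × 0.0135417 / (1 − (1+0.0135417)^−60) = $415.67.
Option 2: at 15.75% the monthly rate is 0.0131250, so the payment is 17,000 × 0.0131250 / (1 − 1.0131250^−60) = $411.15.
Monthly savings = $415.67 − $411.15 = $4.52.
Break-even = $200.00 / $4.52 = 44.25 → 45 months.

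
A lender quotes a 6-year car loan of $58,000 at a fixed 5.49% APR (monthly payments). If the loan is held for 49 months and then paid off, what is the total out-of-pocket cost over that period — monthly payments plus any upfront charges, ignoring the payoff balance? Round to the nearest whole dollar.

Monthly rate = 5.49%/12 = 0.0045750; payment = 58,000 × 0.0045750 / (1 − (1+0.0045750)^−72) = $947.33.
Total outlay = 49 × $947.33 = $46,419.17.

$46,419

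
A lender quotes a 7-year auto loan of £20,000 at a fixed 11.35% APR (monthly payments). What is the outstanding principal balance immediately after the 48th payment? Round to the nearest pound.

£10,519

With monthly rate i = 11.35%/12 = 0.0094583, the balance after k of n payments is P · [(1+i)^n − (1+i)^k] / [(1+i)^n − 1].
(1+0.0094583)^84 = 2.20508532 and (1+0.0094583)^48 = 1.57124202, so the balance is 20,000 × (2.20508532 − 1.57124202) / (2.20508532 − 1) = £10,519.48.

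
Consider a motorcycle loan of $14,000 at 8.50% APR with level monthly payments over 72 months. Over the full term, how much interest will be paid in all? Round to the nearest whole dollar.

At 8.50% the monthly rate is 0.0070833, so the payment is 14,000 × 0.0070833 / (1 − 1.0070833^−72) = $248.90.
Total paid = 72 × $248.90 = $17,920.80; interest = $17,920.80 − $14,000 = $3,920.80.

$3,921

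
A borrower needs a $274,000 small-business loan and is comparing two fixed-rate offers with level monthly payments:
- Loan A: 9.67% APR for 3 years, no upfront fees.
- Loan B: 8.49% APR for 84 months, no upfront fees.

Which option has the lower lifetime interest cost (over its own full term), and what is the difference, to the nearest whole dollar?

Loan A by $47,619

Loan A: monthly rate = 9.67%/12 = 0.0080583; payment = 274,000 × 0.0080583 / (1 − (1+0.0080583)^−36) = $8,798.82.
Total interest on Loan A = 36 × $8,798.82 − $274,000 = $42,757.52.
Loan B: monthly rate = 8.49%/12 = 0.0070750; payment = 274,000 × 0.0070750 / (1 − (1+0.0070750)^−84) = $4,337.82.
Total interest on Loan B = 84 × $4,337.82 − $274,000 = $90,376.88.
Loan A is lower by $47,619.36.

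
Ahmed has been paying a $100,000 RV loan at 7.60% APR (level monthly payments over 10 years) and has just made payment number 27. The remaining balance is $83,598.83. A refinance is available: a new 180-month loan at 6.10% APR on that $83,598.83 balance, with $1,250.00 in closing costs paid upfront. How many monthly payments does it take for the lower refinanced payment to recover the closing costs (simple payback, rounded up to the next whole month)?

Current payment = 100,000 × 7.6%/12 / (1 − (1+0.0063333)^−120) = $1,192.24.
Refinanced payment = 83,598.83 × 0.0050833 / (1 − (1+0.0050833)^−180) = $709.98.
Monthly savings = $1,192.24 − $709.98 = $482.26.
Break-even = $1,250.00 / $482.26 = 2.59 → 3 months.

3 months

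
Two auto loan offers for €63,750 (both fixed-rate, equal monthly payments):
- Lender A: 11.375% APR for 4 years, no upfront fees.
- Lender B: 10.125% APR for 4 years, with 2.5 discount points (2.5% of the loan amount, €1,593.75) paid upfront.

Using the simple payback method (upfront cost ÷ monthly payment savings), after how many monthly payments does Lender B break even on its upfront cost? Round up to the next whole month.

42 months

Lender A: at 11.375% the monthly rate is 0.0094792, so the payment is 63,750 × 0.0094792 / (1 − 1.0094792^−48) = €1,659.29.
Lender B: at 10.125% the monthly rate is 0.0084375, so the payment is 63,750 × 0.0084375 / (1 − 1.0084375^−48) = €1,620.69.
Monthly savings = €1,659.29 − €1,620.69 = €38.60.
Break-even = €1,593.75 / €38.60 = 41.29 → 42 months.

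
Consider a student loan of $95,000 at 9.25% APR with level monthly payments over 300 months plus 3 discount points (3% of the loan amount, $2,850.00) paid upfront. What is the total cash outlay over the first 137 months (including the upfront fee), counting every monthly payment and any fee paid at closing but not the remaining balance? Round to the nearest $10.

At 9.25% the monthly rate is 0.0077083, so the payment is 95,000 × 0.0077083 / (1 − 1.0077083^−300) = $813.56.
Total outlay = 137 × $813.56 + $2,850.00 = $114,307.72.

$114,310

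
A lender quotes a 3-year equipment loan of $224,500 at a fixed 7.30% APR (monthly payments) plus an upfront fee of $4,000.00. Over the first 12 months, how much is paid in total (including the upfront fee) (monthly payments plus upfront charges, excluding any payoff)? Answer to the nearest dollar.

At 7.30% the monthly rate is 0.0060833, so the payment is 224,500 × 0.0060833 / (1 − 1.0060833^−36) = $6,962.74.
Total outlay = 12 × $6,962.74 + $4,000.00 = $87,552.88.

$87,553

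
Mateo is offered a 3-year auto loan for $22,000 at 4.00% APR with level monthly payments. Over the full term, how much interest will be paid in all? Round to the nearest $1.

$1,383

Monthly rate = 4%/12 = 0.0033333; payment = 22,000 × 0.0033333 / (1 − (1+0.0033333)^−36) = $649.53.
Total paid = 36 × $649.53 = $23,383.08; interest = $23,383.08 − $22,000 = $1,383.08.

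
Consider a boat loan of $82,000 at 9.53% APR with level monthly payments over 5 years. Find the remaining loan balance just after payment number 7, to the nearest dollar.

$74,314

With monthly rate i = 9.53%/12 = 0.0079417, the balance after k of n payments is P · [(1+i)^n − (1+i)^k] / [(1+i)^n − 1].
(1+0.0079417)^60 = 1.60739982 and (1+0.0079417)^7 = 1.05693381, so the balance is 82,000 × (1.60739982 − 1.05693381) / (1.60739982 − 1) = $74,313.84.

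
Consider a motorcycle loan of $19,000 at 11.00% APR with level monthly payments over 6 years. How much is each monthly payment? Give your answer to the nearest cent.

At 11.00% the monthly rate is 0.0091667, so the payment is 19,000 × 0.0091667 / (1 − 1.0091667^−72) = $361.65.

$361.65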